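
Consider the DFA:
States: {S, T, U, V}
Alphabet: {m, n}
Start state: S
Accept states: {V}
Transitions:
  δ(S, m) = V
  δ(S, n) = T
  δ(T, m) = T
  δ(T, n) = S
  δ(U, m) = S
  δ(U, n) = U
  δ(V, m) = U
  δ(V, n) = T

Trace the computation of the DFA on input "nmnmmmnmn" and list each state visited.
read 'n': S → T
  read 'm': T → T
  read 'n': T → S
  read 'm': S → V
  read 'm': V → U
  read 'm': U → S
  read 'n': S → T
  read 'm': T → T
  read 'n': T → S
S -> T -> T -> S -> V -> U -> S -> T -> T -> S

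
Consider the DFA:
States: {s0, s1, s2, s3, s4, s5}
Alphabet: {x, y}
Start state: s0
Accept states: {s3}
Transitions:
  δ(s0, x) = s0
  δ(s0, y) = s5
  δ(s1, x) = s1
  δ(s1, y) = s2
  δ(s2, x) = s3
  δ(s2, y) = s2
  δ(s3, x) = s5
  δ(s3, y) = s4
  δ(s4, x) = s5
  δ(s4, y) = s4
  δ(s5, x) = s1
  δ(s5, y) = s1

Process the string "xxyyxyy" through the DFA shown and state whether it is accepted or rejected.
Processing string "xxyyxyy":
  s0 --x--> s0
  s0 --x--> s0
  s0 --y--> s5
  s5 --y--> s1
  s1 --x--> s1
  s1 --y--> s2
  s2 --y--> s2
Final state: s2
Accept states: {s3}
No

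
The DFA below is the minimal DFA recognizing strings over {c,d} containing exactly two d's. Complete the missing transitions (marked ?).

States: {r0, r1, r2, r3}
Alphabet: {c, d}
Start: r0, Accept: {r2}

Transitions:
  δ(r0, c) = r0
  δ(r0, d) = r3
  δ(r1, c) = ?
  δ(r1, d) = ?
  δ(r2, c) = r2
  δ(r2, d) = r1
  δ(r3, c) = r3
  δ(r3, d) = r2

From the language and accept set, identify what each state tracks — r0: zero d's; r1: ≥ three d's (dead); r2: two d's; r3: one d.
Each missing δ(q, a) is the state matching the new tracked value after reading a.
δ(r1, c) = r1; δ(r1, d) = r1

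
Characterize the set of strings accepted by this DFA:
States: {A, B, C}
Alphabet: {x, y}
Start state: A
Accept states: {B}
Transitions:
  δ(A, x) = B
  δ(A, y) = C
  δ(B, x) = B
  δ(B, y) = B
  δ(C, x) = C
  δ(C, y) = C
Testing a few strings:
  'yx' → reject
  'xy' → accept
  'x' → accept
  'y' → reject
State roles: A=no input read; B=started with x; C=started with y (dead)
All strings over {x,y} starting with x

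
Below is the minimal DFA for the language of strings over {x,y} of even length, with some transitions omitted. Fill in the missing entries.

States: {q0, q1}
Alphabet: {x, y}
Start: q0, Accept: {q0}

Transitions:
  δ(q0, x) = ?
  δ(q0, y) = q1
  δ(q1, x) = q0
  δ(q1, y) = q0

From the language and accept set, identify what each state tracks — q0: even length so far; q1: odd length so far.
Each missing δ(q, a) is the state matching the new tracked value after reading a.
δ(q0, x) = q1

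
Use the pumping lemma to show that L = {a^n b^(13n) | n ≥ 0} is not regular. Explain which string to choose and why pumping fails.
Assume L is regular with pumping length p. Idea: pumping the a-block breaks the 1:13 ratio.
Choose s = a^p b^(13p) (length 14p ≥ p). By the pumping lemma, s = xyz with |xy| ≤ p, |y| > 0, so y = a^k with k ≥ 1. Then xy²z = a^(p+k) b^(13p). For this to be in L we would need 13p = 13(p+k), i.e. 13k = 0, contradicting k ≥ 1. So xy²z ∉ L.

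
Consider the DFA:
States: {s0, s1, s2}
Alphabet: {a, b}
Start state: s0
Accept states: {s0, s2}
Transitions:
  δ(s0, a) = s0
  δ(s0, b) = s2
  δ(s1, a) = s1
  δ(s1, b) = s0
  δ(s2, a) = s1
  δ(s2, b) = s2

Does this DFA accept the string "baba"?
Processing string "baba":
  s0 --b--> s2
  s2 --a--> s1
  s1 --b--> s0
  s0 --a--> s0
Final state: s0
Accept states: {s0, s2}
Yes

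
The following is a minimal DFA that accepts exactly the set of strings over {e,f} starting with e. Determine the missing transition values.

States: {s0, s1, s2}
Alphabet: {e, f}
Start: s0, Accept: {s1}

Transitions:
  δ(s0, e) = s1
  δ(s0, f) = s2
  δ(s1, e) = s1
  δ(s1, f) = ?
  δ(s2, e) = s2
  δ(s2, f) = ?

From the language and accept set, identify what each state tracks — s0: no input read; s1: started with e; s2: started with f (dead).
Each missing δ(q, a) is the state matching the new tracked value after reading a.
δ(s1, f) = s1; δ(s2, f) = s2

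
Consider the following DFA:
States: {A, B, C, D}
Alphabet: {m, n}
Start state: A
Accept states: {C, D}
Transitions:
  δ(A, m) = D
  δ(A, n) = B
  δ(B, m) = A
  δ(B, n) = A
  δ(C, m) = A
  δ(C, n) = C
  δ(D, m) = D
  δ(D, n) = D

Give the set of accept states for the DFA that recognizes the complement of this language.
Complement accept states = All states \ Original accept states
= {A, B, C, D} \ {C, D}
{A, B}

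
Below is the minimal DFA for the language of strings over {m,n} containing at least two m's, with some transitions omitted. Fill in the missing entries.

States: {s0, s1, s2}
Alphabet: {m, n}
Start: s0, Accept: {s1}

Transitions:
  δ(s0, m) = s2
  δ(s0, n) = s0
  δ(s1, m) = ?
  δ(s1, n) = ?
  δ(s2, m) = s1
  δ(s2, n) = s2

From the language and accept set, identify what each state tracks — s0: zero m's seen; s1: ≥ two m's seen; s2: one m seen.
Each missing δ(q, a) is the state matching the new tracked value after reading a.
δ(s1, m) = s1; δ(s1, n) = s1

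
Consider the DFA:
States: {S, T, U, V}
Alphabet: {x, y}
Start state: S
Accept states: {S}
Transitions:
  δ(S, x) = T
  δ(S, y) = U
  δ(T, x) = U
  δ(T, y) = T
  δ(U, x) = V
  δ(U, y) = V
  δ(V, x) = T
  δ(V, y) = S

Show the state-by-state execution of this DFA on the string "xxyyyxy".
read 'x': S → T
  read 'x': T → U
  read 'y': U → V
  read 'y': V → S
  read 'y': S → U
  read 'x': U → V
  read 'y': V → S
S -> T -> U -> V -> S -> U -> V -> S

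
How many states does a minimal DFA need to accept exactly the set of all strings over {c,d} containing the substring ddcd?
By Myhill–Nerode, count the distinguishable equivalence classes: 5 classes — one per longest suffix of the input that is a prefix of 'ddcd' (lengths 0 through 3), plus an absorbing 'already seen ddcd' class.
5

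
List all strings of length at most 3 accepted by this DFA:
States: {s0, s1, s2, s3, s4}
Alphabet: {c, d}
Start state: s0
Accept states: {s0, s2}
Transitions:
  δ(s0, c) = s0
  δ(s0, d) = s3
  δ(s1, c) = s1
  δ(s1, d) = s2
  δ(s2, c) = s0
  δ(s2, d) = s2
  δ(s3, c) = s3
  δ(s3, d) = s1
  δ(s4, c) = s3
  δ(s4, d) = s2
ε, c, cc, ccc, ddd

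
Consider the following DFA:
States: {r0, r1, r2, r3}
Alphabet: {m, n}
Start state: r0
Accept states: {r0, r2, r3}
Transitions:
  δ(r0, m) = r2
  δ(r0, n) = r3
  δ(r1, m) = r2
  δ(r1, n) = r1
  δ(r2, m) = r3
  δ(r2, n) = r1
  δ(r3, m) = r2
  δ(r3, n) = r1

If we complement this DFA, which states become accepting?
Complement accept states = All states \ Original accept states
= {r0, r1, r2, r3} \ {r0, r2, r3}
{r1}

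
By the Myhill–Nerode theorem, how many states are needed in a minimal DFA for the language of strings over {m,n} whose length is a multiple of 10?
By Myhill–Nerode, count the distinguishable equivalence classes: 10 classes — one per residue of the length mod 10; class i is distinguished from class j by any string of length (10 − i) mod 10.
10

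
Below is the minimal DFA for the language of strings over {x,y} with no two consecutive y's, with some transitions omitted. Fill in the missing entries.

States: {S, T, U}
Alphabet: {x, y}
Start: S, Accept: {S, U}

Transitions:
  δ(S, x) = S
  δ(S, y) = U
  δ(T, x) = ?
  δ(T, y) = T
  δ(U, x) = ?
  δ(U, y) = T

From the language and accept set, identify what each state tracks — S: last symbol not y (ok); T: saw yy (dead); U: last symbol y (ok).
Each missing δ(q, a) is the state matching the new tracked value after reading a.
δ(T, x) = T; δ(U, x) = S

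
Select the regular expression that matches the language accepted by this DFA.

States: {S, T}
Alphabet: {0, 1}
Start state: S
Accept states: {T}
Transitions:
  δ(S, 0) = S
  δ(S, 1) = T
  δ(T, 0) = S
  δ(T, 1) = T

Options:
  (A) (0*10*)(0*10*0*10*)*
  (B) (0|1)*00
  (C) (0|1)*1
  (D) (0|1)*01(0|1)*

Check each option against the DFA on short strings; one disagreement eliminates an option:
  (A) (0*10*)(0*10*0*10*)*: on '10' the DFA goes S → T → S and rejects (S ∉ Accept), but the regex matches it → eliminate
  (B) (0|1)*00: on '1' the DFA goes S → T and accepts (T ∈ Accept), but the regex does not match it → eliminate
  (C) (0|1)*1: agrees with the DFA on every string of length ≤ 6
  (D) (0|1)*01(0|1)*: on '1' the DFA goes S → T and accepts (T ∈ Accept), but the regex does not match it → eliminate
Only (C) is consistent with the DFA.
(C) (0|1)*1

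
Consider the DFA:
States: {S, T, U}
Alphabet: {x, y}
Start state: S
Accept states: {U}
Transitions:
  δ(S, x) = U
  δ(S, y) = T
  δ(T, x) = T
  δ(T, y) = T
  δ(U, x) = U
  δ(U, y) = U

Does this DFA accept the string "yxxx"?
Processing string "yxxx":
  S --y--> T
  T --x--> T
  T --x--> T
  T --x--> T
Final state: T
Accept states: {U}
No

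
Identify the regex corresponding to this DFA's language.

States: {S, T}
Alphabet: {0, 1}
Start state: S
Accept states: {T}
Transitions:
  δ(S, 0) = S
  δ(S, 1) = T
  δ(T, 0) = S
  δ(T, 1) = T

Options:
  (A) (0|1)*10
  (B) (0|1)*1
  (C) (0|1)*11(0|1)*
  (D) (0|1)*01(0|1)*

Check each option against the DFA on short strings; one disagreement eliminates an option:
  (A) (0|1)*10: on '1' the DFA goes S → T and accepts (T ∈ Accept), but the regex does not match it → eliminate
  (B) (0|1)*1: agrees with the DFA on every string of length ≤ 6
  (C) (0|1)*11(0|1)*: on '1' the DFA goes S → T and accepts (T ∈ Accept), but the regex does not match it → eliminate
  (D) (0|1)*01(0|1)*: on '1' the DFA goes S → T and accepts (T ∈ Accept), but the regex does not match it → eliminate
Only (B) is consistent with the DFA.
(B) (0|1)*1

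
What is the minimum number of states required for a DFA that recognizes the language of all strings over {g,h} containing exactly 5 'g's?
By Myhill–Nerode, count the distinguishable equivalence classes: 7 classes — having seen 0, 1, …, 5, or >5 copies of 'g'; the count-5 class is the only accepting one and >5 is dead.
7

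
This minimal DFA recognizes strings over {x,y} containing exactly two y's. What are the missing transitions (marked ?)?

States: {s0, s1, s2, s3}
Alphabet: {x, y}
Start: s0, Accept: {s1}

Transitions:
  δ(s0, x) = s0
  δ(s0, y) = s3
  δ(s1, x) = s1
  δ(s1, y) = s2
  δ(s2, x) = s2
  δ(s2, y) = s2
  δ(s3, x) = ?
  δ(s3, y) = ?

From the language and accept set, identify what each state tracks — s0: zero y's; s1: two y's; s2: ≥ three y's (dead); s3: one y.
Each missing δ(q, a) is the state matching the new tracked value after reading a.
δ(s3, x) = s3; δ(s3, y) = s1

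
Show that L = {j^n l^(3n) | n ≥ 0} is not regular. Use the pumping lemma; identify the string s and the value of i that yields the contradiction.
Assume L is regular with pumping length p. Idea: pumping the j-block breaks the 1:3 ratio.
Choose s = j^p l^(3p) (length 4p ≥ p). By the pumping lemma, s = xyz with |xy| ≤ p, |y| > 0, so y = j^k with k ≥ 1. Then xy²z = j^(p+k) l^(3p). For this to be in L we would need 3p = 3(p+k), i.e. 3k = 0, contradicting k ≥ 1. So xy²z ∉ L.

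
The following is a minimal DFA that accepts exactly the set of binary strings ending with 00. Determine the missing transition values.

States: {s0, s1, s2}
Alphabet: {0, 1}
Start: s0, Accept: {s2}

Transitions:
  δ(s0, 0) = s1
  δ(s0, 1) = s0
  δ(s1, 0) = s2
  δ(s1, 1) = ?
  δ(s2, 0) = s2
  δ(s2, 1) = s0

From the language and accept set, identify what each state tracks — s0: last symbol not 0; s1: one trailing 0; s2: two trailing 0's.
Each missing δ(q, a) is the state matching the new tracked value after reading a.
δ(s1, 1) = s0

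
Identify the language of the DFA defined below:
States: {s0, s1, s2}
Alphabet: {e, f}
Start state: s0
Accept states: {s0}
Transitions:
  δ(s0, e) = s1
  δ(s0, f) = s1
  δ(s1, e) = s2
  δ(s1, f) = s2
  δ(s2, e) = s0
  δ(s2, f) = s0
Testing a few strings:
  'e' → reject
  'ee' → reject
  'fee' → accept
  'fef' → accept
State roles: s0=length ≡ 0 (mod 3); s1=length ≡ 1 (mod 3); s2=length ≡ 2 (mod 3)
All strings over {e,f} whose length is a multiple of 3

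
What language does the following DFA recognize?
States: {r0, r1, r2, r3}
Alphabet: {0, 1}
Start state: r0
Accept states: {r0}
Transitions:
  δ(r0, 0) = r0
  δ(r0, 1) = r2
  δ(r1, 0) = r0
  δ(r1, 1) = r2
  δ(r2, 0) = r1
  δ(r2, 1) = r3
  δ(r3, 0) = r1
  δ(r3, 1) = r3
Testing a few strings:
  '0011' → reject
  '01' → reject
  '00' → accept
  '011' → reject
State roles: r0=value ≡ 0 (mod 4); r1=value ≡ 2 (mod 4); r2=value ≡ 1 (mod 4); r3=value ≡ 3 (mod 4)
All binary strings representing a multiple of 4 (read in base 2; leading zeros allowed and ε counts as 0)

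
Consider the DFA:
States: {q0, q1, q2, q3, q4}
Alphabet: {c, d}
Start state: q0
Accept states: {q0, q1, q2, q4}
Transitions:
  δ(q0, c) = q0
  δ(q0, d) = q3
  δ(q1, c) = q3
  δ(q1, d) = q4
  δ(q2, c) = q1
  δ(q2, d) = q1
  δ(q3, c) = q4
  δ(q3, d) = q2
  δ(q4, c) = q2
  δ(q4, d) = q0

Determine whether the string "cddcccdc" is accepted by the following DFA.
Processing string "cddcccdc":
  q0 --c--> q0
  q0 --d--> q3
  q3 --d--> q2
  q2 --c--> q1
  q1 --c--> q3
  q3 --c--> q4
  q4 --d--> q0
  q0 --c--> q0
Final state: q0
Accept states: {q0, q1, q2, q4}
Yes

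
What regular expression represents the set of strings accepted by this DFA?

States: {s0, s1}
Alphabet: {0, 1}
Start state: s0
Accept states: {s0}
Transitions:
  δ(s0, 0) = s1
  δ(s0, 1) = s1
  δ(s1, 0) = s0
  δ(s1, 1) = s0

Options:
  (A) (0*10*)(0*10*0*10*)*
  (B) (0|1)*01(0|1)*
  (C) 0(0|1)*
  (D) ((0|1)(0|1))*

Check each option against the DFA on short strings; one disagreement eliminates an option:
  (A) (0*10*)(0*10*0*10*)*: on ε the DFA stays in s0 and accepts (s0 ∈ Accept), but the regex does not match it → eliminate
  (B) (0|1)*01(0|1)*: on ε the DFA stays in s0 and accepts (s0 ∈ Accept), but the regex does not match it → eliminate
  (C) 0(0|1)*: on ε the DFA stays in s0 and accepts (s0 ∈ Accept), but the regex does not match it → eliminate
  (D) ((0|1)(0|1))*: agrees with the DFA on every string of length ≤ 6
Only (D) is consistent with the DFA.
(D) ((0|1)(0|1))*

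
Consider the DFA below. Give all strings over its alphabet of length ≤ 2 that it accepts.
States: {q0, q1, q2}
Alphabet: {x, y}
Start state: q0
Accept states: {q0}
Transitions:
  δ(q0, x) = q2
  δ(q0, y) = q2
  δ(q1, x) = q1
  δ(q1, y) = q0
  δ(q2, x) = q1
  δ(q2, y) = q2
ε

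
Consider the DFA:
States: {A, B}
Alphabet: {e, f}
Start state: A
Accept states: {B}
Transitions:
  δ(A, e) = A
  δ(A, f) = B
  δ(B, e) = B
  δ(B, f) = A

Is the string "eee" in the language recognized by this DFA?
Processing string "eee":
  A --e--> A
  A --e--> A
  A --e--> A
Final state: A
Accept states: {B}
No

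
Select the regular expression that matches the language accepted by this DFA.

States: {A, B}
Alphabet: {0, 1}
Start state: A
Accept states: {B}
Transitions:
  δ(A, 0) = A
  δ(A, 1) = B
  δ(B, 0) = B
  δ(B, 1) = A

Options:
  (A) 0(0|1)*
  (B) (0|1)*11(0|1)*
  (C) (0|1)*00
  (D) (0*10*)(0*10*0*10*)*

Check each option against the DFA on short strings; one disagreement eliminates an option:
  (A) 0(0|1)*: on '0' the DFA goes A → A and rejects (A ∉ Accept), but the regex matches it → eliminate
  (B) (0|1)*11(0|1)*: on '1' the DFA goes A → B and accepts (B ∈ Accept), but the regex does not match it → eliminate
  (C) (0|1)*00: on '1' the DFA goes A → B and accepts (B ∈ Accept), but the regex does not match it → eliminate
  (D) (0*10*)(0*10*0*10*)*: agrees with the DFA on every string of length ≤ 6
Only (D) is consistent with the DFA.
(D) (0*10*)(0*10*0*10*)*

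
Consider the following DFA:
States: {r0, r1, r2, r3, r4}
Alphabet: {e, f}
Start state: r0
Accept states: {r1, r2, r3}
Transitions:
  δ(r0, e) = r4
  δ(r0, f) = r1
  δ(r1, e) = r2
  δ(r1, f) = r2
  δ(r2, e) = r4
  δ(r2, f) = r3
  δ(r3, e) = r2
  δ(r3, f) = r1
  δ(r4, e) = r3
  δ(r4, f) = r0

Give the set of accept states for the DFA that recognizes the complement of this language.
Complement accept states = All states \ Original accept states
= {r0, r1, r2, r3, r4} \ {r1, r2, r3}
{r0, r4}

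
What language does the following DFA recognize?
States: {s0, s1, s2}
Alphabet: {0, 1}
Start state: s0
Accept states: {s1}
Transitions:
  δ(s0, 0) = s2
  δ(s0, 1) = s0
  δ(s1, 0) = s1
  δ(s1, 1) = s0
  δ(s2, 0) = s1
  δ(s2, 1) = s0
Testing a few strings:
  '01' → reject
  '1011' → reject
  '0' → reject
  '0100' → accept
State roles: s0=last symbol not 0; s1=two trailing 0's; s2=one trailing 0
All binary strings ending with 00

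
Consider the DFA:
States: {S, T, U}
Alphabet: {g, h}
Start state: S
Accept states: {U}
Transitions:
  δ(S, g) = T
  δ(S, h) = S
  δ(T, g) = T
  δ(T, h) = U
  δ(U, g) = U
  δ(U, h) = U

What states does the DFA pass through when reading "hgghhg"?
read 'h': S → S
  read 'g': S → T
  read 'g': T → T
  read 'h': T → U
  read 'h': U → U
  read 'g': U → U
S -> S -> T -> T -> U -> U -> U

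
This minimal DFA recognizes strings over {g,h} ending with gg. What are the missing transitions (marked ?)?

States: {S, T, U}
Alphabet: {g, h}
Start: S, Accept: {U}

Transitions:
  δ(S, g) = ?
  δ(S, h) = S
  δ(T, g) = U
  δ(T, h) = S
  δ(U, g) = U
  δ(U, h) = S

From the language and accept set, identify what each state tracks — S: last symbol not g; T: one trailing g; U: two trailing g's.
Each missing δ(q, a) is the state matching the new tracked value after reading a.
δ(S, g) = T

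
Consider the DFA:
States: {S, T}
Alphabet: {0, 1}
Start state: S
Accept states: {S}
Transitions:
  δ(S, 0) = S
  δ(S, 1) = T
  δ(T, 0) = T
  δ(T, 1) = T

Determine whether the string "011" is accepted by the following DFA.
Processing string "011":
  S --0--> S
  S --1--> T
  T --1--> T
Final state: T
Accept states: {S}
No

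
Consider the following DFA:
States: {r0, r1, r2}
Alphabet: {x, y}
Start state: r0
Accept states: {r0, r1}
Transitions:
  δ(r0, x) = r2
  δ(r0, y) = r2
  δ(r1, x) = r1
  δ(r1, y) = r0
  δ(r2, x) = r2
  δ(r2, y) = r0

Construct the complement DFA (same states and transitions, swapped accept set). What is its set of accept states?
Complement accept states = All states \ Original accept states
= {r0, r1, r2} \ {r0, r1}
{r2}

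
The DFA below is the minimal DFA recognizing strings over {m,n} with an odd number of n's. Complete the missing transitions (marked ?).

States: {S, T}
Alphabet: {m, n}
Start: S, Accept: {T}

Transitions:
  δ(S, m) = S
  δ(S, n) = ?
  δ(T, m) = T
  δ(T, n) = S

From the language and accept set, identify what each state tracks — S: even number of n's so far; T: odd number of n's so far.
Each missing δ(q, a) is the state matching the new tracked value after reading a.
δ(S, n) = T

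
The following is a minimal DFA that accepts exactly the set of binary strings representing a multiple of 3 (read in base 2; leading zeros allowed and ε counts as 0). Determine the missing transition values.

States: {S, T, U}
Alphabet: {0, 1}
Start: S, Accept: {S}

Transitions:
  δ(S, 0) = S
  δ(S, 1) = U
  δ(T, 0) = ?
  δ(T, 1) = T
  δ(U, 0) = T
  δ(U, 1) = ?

From the language and accept set, identify what each state tracks — S: value ≡ 0 (mod 3); T: value ≡ 2 (mod 3); U: value ≡ 1 (mod 3).
Each missing δ(q, a) is the state matching the new tracked value after reading a.
δ(T, 0) = U; δ(U, 1) = S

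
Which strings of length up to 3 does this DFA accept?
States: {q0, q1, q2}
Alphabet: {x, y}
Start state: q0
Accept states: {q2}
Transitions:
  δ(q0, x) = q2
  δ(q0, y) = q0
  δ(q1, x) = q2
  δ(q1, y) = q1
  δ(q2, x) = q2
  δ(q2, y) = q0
x, xx, yx, xxx, xyx, yxx, yyx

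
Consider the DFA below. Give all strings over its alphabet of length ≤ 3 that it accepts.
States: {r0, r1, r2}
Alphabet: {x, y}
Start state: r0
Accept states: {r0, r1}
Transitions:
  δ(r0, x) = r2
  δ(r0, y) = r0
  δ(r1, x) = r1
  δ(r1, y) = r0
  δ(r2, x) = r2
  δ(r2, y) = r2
ε, y, yy, yyy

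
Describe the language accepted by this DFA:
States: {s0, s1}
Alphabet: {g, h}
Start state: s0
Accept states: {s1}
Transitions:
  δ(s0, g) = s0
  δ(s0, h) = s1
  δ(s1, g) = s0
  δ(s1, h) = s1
Testing a few strings:
  'h' → accept
  'hgg' → reject
  'g' → reject
  'ghh' → accept
State roles: s0=last symbol not h; s1=last symbol is h
All strings over {g,h} ending with h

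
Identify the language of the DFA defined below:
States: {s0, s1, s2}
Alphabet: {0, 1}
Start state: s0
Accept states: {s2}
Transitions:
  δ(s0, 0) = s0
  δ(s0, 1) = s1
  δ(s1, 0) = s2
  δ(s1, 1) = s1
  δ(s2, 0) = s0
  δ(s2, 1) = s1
Testing a few strings:
  '0001' → reject
  '101' → reject
  '110' → accept
  '10' → accept
State roles: s0=no suffix match; s1=one trailing 1; s2=suffix is 10
All binary strings ending with 10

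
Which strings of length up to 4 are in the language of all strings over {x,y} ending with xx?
xx, xxx, yxx, xxxx, xyxx, yxxx, yyxx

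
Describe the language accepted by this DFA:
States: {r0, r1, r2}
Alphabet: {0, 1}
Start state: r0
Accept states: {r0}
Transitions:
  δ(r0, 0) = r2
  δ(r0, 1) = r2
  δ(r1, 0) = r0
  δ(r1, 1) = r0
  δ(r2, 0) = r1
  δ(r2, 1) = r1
Testing a few strings:
  '001' → accept
  '0' → reject
  '111' → accept
  '100' → accept
State roles: r0=length ≡ 0 (mod 3); r1=length ≡ 2 (mod 3); r2=length ≡ 1 (mod 3)
All binary strings whose length is a multiple of 3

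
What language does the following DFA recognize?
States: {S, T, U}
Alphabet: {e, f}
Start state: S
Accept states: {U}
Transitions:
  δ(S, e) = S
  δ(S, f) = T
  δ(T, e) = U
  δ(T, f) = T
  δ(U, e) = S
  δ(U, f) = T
Testing a few strings:
  'feff' → reject
  'eee' → reject
  'fe' → accept
  'ff' → reject
State roles: S=no suffix match; T=one trailing f; U=suffix is fe
All strings over {e,f} ending with fe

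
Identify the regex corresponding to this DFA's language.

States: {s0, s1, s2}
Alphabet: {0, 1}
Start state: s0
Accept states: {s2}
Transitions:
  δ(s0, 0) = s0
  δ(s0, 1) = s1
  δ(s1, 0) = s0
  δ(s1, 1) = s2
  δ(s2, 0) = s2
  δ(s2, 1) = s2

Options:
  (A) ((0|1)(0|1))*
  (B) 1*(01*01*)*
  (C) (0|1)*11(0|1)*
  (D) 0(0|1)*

Check each option against the DFA on short strings; one disagreement eliminates an option:
  (A) ((0|1)(0|1))*: on ε the DFA stays in s0 and rejects (s0 ∉ Accept), but the regex matches it → eliminate
  (B) 1*(01*01*)*: on ε the DFA stays in s0 and rejects (s0 ∉ Accept), but the regex matches it → eliminate
  (C) (0|1)*11(0|1)*: agrees with the DFA on every string of length ≤ 6
  (D) 0(0|1)*: on '0' the DFA goes s0 → s0 and rejects (s0 ∉ Accept), but the regex matches it → eliminate
Only (C) is consistent with the DFA.
(C) (0|1)*11(0|1)*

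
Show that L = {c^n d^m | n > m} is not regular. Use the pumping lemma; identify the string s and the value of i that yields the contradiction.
Assume L is regular with pumping length p. Idea: pumping down the c-block drops the c-count to at most the d-count.
Choose s = c^(p+1) d^p ∈ L (|s| = 2p+1 ≥ p). By the pumping lemma, s = xyz with |xy| ≤ p, |y| > 0, so y = c^k with k ≥ 1. Take i = 0: xz = c^(p+1−k) d^p. Since k ≥ 1, p+1−k ≤ p, so the number of c's is no longer strictly greater than the number of d's, hence xz ∉ L.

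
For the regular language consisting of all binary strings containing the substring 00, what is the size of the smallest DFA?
By Myhill–Nerode, count the distinguishable equivalence classes: 3 classes — one per longest suffix of the input that is a prefix of '00' (lengths 0 through 1), plus an absorbing 'already seen 00' class.
3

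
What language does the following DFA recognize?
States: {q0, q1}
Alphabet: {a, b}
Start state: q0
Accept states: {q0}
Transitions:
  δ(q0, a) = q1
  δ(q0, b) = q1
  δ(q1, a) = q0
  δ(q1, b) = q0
Testing a few strings:
  'bb' → accept
  'b' → reject
  'ba' → accept
  'aab' → reject
State roles: q0=even length so far; q1=odd length so far
All strings over {a,b} of even length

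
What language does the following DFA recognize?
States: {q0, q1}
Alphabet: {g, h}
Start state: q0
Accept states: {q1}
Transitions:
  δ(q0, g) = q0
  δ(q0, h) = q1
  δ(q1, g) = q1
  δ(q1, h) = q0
Testing a few strings:
  'ghg' → accept
  'hgh' → reject
  'hgg' → accept
  'g' → reject
State roles: q0=even number of h's so far; q1=odd number of h's so far
All strings over {g,h} with an odd number of h's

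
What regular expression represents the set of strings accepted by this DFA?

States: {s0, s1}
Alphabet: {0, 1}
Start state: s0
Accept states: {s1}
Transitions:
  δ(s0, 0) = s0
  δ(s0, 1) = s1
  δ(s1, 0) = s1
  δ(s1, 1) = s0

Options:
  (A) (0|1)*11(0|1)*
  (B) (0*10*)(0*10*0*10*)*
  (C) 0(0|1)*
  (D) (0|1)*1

Check each option against the DFA on short strings; one disagreement eliminates an option:
  (A) (0|1)*11(0|1)*: on '1' the DFA goes s0 → s1 and accepts (s1 ∈ Accept), but the regex does not match it → eliminate
  (B) (0*10*)(0*10*0*10*)*: agrees with the DFA on every string of length ≤ 6
  (C) 0(0|1)*: on '0' the DFA goes s0 → s0 and rejects (s0 ∉ Accept), but the regex matches it → eliminate
  (D) (0|1)*1: on '10' the DFA goes s0 → s1 → s1 and accepts (s1 ∈ Accept), but the regex does not match it → eliminate
Only (B) is consistent with the DFA.
(B) (0*10*)(0*10*0*10*)*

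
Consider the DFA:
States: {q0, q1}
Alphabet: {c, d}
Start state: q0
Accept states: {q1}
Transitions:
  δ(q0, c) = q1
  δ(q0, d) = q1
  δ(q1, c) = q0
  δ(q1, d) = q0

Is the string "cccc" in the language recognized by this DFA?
Processing string "cccc":
  q0 --c--> q1
  q1 --c--> q0
  q0 --c--> q1
  q1 --c--> q0
Final state: q0
Accept states: {q1}
No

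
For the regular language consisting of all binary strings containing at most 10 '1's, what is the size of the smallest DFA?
By Myhill–Nerode, count the distinguishable equivalence classes: 12 classes — having seen 0, 1, …, 10, or >10 copies of '1'; counts 0 through 10 are accepting and >10 is dead.
12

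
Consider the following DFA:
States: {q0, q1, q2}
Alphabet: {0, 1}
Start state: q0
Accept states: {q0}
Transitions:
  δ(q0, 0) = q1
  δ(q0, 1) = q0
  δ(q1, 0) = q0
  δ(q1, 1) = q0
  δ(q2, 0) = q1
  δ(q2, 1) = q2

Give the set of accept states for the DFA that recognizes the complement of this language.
Complement accept states = All states \ Original accept states
= {q0, q1, q2} \ {q0}
{q1, q2}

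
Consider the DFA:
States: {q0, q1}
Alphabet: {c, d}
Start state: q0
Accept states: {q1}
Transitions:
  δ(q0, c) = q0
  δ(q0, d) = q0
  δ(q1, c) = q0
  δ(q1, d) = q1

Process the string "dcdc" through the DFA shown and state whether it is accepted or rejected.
Processing string "dcdc":
  q0 --d--> q0
  q0 --c--> q0
  q0 --d--> q0
  q0 --c--> q0
Final state: q0
Accept states: {q1}
No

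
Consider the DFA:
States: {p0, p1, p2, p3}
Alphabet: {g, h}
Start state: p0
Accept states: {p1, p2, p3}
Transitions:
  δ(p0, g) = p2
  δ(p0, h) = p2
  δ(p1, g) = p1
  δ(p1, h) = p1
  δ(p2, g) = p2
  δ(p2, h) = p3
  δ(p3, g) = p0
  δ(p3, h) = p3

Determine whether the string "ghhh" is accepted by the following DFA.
Processing string "ghhh":
  p0 --g--> p2
  p2 --h--> p3
  p3 --h--> p3
  p3 --h--> p3
Final state: p3
Accept states: {p1, p2, p3}
Yes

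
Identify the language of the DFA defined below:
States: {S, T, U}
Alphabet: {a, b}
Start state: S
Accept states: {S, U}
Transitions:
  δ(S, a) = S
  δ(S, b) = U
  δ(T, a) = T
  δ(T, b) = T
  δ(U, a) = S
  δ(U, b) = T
Testing a few strings:
  'b' → accept
  'ba' → accept
  'bb' → reject
  'abbb' → reject
State roles: S=last symbol not b (ok); T=saw bb (dead); U=last symbol b (ok)
All strings over {a,b} with no two consecutive b's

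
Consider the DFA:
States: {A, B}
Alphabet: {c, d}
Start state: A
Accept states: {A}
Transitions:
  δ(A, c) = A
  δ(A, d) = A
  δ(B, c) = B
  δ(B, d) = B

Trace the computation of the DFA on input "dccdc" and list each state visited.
read 'd': A → A
  read 'c': A → A
  read 'c': A → A
  read 'd': A → A
  read 'c': A → A
A -> A -> A -> A -> A -> A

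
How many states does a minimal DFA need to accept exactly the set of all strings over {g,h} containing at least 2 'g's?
By Myhill–Nerode, count the distinguishable equivalence classes: 3 classes — having seen 0, 1, or ≥2 copies of 'g'; any two classes i < j (j ≤ 2) are distinguished by the string g^(2−j), which takes class j to 2 copies (accepted) but leaves class i below 2 (rejected).
3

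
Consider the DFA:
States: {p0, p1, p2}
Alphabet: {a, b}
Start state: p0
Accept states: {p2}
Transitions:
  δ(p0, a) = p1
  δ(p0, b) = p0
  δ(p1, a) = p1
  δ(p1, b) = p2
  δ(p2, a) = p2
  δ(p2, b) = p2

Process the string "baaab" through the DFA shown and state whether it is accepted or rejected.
Processing string "baaab":
  p0 --b--> p0
  p0 --a--> p1
  p1 --a--> p1
  p1 --a--> p1
  p1 --b--> p2
Final state: p2
Accept states: {p2}
Yes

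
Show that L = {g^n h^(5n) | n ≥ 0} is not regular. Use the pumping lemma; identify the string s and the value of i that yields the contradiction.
Assume L is regular with pumping length p. Idea: pumping the g-block breaks the 1:5 ratio.
Choose s = g^p h^(5p) (length 6p ≥ p). By the pumping lemma, s = xyz with |xy| ≤ p, |y| > 0, so y = g^k with k ≥ 1. Then xy²z = g^(p+k) h^(5p). For this to be in L we would need 5p = 5(p+k), i.e. 5k = 0, contradicting k ≥ 1. So xy²z ∉ L.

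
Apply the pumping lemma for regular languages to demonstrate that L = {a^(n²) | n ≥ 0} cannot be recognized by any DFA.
Assume L is regular with pumping length p. Idea: pumping adds a fixed amount, but gaps between consecutive squares grow.
Choose s = a^(p²) (length p² ≥ p). By the pumping lemma, s = xyz with |xy| ≤ p, |y| > 0, so |y| = k with 1 ≤ k ≤ p. Then |xy²z| = p²+k. Since p² < p²+k ≤ p²+p < (p+1)², the length p²+k lies strictly between consecutive squares, so it is not a perfect square and xy²z ∉ L.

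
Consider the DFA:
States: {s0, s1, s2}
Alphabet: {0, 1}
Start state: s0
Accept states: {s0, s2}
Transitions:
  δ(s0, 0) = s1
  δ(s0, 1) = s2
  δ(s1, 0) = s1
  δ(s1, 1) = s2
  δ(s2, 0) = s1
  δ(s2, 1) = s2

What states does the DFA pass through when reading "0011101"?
read '0': s0 → s1
  read '0': s1 → s1
  read '1': s1 → s2
  read '1': s2 → s2
  read '1': s2 → s2
  read '0': s2 → s1
  read '1': s1 → s2
s0 -> s1 -> s1 -> s2 -> s2 -> s2 -> s1 -> s2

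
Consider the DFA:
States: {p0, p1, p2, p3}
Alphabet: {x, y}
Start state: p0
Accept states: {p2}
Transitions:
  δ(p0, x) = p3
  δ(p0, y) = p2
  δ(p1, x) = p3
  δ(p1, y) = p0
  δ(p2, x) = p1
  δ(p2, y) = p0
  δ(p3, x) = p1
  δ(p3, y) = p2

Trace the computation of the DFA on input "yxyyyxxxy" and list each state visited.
read 'y': p0 → p2
  read 'x': p2 → p1
  read 'y': p1 → p0
  read 'y': p0 → p2
  read 'y': p2 → p0
  read 'x': p0 → p3
  read 'x': p3 → p1
  read 'x': p1 → p3
  read 'y': p3 → p2
p0 -> p2 -> p1 -> p0 -> p2 -> p0 -> p3 -> p1 -> p3 -> p2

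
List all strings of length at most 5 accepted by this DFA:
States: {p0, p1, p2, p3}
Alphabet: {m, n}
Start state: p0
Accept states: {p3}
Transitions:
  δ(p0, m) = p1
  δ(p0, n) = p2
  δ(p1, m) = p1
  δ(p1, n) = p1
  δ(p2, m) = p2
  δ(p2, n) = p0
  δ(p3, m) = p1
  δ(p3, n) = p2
None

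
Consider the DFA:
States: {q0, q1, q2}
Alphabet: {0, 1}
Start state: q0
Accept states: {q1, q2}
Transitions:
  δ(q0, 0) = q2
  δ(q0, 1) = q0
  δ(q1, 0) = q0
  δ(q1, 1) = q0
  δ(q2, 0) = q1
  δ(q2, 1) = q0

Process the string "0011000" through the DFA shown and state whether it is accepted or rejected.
Processing string "0011000":
  q0 --0--> q2
  q2 --0--> q1
  q1 --1--> q0
  q0 --1--> q0
  q0 --0--> q2
  q2 --0--> q1
  q1 --0--> q0
Final state: q0
Accept states: {q1, q2}
No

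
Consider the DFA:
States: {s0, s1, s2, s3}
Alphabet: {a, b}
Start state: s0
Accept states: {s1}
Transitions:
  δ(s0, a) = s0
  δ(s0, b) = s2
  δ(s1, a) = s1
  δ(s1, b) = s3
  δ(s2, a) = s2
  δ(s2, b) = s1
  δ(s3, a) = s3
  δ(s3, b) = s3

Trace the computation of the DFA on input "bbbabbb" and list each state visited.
read 'b': s0 → s2
  read 'b': s2 → s1
  read 'b': s1 → s3
  read 'a': s3 → s3
  read 'b': s3 → s3
  read 'b': s3 → s3
  read 'b': s3 → s3
s0 -> s2 -> s1 -> s3 -> s3 -> s3 -> s3 -> s3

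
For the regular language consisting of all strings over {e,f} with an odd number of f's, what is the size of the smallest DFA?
By Myhill–Nerode, count the distinguishable equivalence classes: two classes — parity of the count of f's.
2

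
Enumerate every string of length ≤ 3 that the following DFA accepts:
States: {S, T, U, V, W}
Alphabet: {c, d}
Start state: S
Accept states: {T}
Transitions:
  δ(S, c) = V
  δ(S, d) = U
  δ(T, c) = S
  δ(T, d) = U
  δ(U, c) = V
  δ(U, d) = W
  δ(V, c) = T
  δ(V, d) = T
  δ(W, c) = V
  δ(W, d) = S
cc, cd, dcc, dcd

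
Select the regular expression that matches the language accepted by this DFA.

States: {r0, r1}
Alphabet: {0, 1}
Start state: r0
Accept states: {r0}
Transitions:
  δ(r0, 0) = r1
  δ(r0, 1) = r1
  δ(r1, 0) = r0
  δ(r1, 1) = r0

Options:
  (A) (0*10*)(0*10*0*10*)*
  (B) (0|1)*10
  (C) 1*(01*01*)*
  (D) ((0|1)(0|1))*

Check each option against the DFA on short strings; one disagreement eliminates an option:
  (A) (0*10*)(0*10*0*10*)*: on ε the DFA stays in r0 and accepts (r0 ∈ Accept), but the regex does not match it → eliminate
  (B) (0|1)*10: on ε the DFA stays in r0 and accepts (r0 ∈ Accept), but the regex does not match it → eliminate
  (C) 1*(01*01*)*: on '1' the DFA goes r0 → r1 and rejects (r1 ∉ Accept), but the regex matches it → eliminate
  (D) ((0|1)(0|1))*: agrees with the DFA on every string of length ≤ 6
Only (D) is consistent with the DFA.
(D) ((0|1)(0|1))*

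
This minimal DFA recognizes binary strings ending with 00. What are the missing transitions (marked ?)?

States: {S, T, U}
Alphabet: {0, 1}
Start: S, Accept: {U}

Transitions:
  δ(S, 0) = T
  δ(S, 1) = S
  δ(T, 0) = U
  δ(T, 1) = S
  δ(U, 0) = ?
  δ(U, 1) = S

From the language and accept set, identify what each state tracks — S: last symbol not 0; T: one trailing 0; U: two trailing 0's.
Each missing δ(q, a) is the state matching the new tracked value after reading a.
δ(U, 0) = U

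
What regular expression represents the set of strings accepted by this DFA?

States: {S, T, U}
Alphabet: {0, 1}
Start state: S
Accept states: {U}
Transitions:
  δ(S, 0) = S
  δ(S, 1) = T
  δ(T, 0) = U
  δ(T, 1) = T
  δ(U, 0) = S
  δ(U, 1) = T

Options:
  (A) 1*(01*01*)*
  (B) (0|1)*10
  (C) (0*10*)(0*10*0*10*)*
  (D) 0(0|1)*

Check each option against the DFA on short strings; one disagreement eliminates an option:
  (A) 1*(01*01*)*: on ε the DFA stays in S and rejects (S ∉ Accept), but the regex matches it → eliminate
  (B) (0|1)*10: agrees with the DFA on every string of length ≤ 6
  (C) (0*10*)(0*10*0*10*)*: on '1' the DFA goes S → T and rejects (T ∉ Accept), but the regex matches it → eliminate
  (D) 0(0|1)*: on '0' the DFA goes S → S and rejects (S ∉ Accept), but the regex matches it → eliminate
Only (B) is consistent with the DFA.
(B) (0|1)*10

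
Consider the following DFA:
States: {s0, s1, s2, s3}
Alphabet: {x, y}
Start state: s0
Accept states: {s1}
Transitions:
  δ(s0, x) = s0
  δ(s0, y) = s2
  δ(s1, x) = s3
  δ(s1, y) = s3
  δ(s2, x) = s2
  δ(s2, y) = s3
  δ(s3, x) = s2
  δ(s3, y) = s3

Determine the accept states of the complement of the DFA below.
Complement accept states = All states \ Original accept states
= {s0, s1, s2, s3} \ {s1}
{s0, s2, s3}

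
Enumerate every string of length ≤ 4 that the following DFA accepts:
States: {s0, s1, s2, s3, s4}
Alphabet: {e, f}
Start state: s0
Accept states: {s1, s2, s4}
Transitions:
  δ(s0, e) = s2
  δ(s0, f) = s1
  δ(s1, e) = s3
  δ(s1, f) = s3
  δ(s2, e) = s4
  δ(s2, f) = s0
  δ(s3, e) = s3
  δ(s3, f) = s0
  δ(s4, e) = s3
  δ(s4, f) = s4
e, f, ee, eef, efe, eff, eeff, efee, fefe, feff, fffe, ffff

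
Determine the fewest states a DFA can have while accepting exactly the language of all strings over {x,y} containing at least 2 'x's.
By Myhill–Nerode, count the distinguishable equivalence classes: 3 classes — having seen 0, 1, or ≥2 copies of 'x'; any two classes i < j (j ≤ 2) are distinguished by the string x^(2−j), which takes class j to 2 copies (accepted) but leaves class i below 2 (rejected).
3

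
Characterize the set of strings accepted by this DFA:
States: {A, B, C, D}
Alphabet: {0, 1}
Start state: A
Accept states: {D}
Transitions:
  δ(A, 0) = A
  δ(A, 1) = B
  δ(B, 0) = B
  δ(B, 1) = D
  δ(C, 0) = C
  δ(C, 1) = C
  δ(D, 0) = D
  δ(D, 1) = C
Testing a few strings:
  '1001' → accept
  '011' → accept
  '1' → reject
  '1100' → accept
State roles: A=zero 1's; B=one 1; C=≥ three 1's (dead); D=two 1's
All binary strings containing exactly two 1's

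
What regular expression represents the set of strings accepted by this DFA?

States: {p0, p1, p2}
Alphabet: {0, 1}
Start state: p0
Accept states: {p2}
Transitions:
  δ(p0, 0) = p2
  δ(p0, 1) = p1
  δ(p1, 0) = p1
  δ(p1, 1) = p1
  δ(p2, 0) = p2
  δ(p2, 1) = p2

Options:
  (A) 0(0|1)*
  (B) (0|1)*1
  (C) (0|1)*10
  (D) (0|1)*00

Check each option against the DFA on short strings; one disagreement eliminates an option:
  (A) 0(0|1)*: agrees with the DFA on every string of length ≤ 6
  (B) (0|1)*1: on '0' the DFA goes p0 → p2 and accepts (p2 ∈ Accept), but the regex does not match it → eliminate
  (C) (0|1)*10: on '0' the DFA goes p0 → p2 and accepts (p2 ∈ Accept), but the regex does not match it → eliminate
  (D) (0|1)*00: on '0' the DFA goes p0 → p2 and accepts (p2 ∈ Accept), but the regex does not match it → eliminate
Only (A) is consistent with the DFA.
(A) 0(0|1)*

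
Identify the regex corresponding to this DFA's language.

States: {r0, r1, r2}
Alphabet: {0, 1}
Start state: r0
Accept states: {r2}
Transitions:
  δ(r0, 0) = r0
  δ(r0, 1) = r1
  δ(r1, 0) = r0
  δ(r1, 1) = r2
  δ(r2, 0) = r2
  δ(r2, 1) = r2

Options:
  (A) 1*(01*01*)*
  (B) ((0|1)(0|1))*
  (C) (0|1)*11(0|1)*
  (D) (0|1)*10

Check each option against the DFA on short strings; one disagreement eliminates an option:
  (A) 1*(01*01*)*: on ε the DFA stays in r0 and rejects (r0 ∉ Accept), but the regex matches it → eliminate
  (B) ((0|1)(0|1))*: on ε the DFA stays in r0 and rejects (r0 ∉ Accept), but the regex matches it → eliminate
  (C) (0|1)*11(0|1)*: agrees with the DFA on every string of length ≤ 6
  (D) (0|1)*10: on '10' the DFA goes r0 → r1 → r0 and rejects (r0 ∉ Accept), but the regex matches it → eliminate
Only (C) is consistent with the DFA.
(C) (0|1)*11(0|1)*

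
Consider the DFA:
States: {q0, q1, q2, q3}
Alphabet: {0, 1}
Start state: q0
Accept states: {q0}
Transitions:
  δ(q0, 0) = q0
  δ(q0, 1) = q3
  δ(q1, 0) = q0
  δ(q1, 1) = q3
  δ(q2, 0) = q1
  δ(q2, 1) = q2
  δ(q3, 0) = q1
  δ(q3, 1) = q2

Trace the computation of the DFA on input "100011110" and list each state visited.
read '1': q0 → q3
  read '0': q3 → q1
  read '0': q1 → q0
  read '0': q0 → q0
  read '1': q0 → q3
  read '1': q3 → q2
  read '1': q2 → q2
  read '1': q2 → q2
  read '0': q2 → q1
q0 -> q3 -> q1 -> q0 -> q0 -> q3 -> q2 -> q2 -> q2 -> q1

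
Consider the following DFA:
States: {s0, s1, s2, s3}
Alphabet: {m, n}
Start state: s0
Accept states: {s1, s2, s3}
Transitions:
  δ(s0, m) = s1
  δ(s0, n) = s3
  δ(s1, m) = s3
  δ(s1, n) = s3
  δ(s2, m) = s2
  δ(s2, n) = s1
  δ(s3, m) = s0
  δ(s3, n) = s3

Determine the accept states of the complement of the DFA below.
Complement accept states = All states \ Original accept states
= {s0, s1, s2, s3} \ {s1, s2, s3}
{s0}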